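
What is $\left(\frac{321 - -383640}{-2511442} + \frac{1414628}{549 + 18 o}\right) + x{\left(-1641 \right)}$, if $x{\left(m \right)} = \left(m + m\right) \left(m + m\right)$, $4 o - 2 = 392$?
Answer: $\frac{31409215012110955}{2915784162} \approx 1.0772 \cdot 10^{7}$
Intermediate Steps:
$o = \frac{197}{2}$ ($o = \frac{1}{2} + \frac{1}{4} \cdot 392 = \frac{1}{2} + 98 = \frac{197}{2} \approx 98.5$)
$x{\left(m \right)} = 4 m^{2}$ ($x{\left(m \right)} = 2 m 2 m = 4 m^{2}$)
$\left(\frac{321 - -383640}{-2511442} + \frac{1414628}{549 + 18 o}\right) + x{\left(-1641 \right)} = \left(\frac{321 - -383640}{-2511442} + \frac{1414628}{549 + 18 \cdot \frac{197}{2}}\right) + 4 \left(-1641\right)^{2} = \left(\left(321 + 383640\right) \left(- \frac{1}{2511442}\right) + \frac{1414628}{549 + 1773}\right) + 4 \cdot 2692881 = \left(383961 \left(- \frac{1}{2511442}\right) + \frac{1414628}{2322}\right) + 10771524 = \left(- \frac{383961}{2511442} + 1414628 \cdot \frac{1}{2322}\right) + 10771524 = \left(- \frac{383961}{2511442} + \frac{707314}{1161}\right) + 10771524 = \frac{1775932308067}{2915784162} + 10771524 = \frac{31409215012110955}{2915784162}$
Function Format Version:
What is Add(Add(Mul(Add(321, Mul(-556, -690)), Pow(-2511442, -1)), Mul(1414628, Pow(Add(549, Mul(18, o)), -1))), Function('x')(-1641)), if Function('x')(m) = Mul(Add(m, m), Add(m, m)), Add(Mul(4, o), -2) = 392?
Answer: Rational(31409215012110955, 2915784162) ≈ 1.0772e+7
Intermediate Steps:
o = Rational(197, 2) (o = Add(Rational(1, 2), Mul(Rational(1, 4), 392)) = Add(Rational(1, 2), 98) = Rational(197, 2) ≈ 98.500)
Function('x')(m) = Mul(4, Pow(m, 2)) (Function('x')(m) = Mul(Mul(2, m), Mul(2, m)) = Mul(4, Pow(m, 2)))
Add(Add(Mul(Add(321, Mul(-556, -690)), Pow(-2511442, -1)), Mul(1414628, Pow(Add(549, Mul(18, o)), -1))), Function('x')(-1641)) = Add(Add(Mul(Add(321, Mul(-556, -690)), Pow(-2511442, -1)), Mul(1414628, Pow(Add(549, Mul(18, Rational(197, 2))), -1))), Mul(4, Pow(-1641, 2))) = Add(Add(Mul(Add(321, 383640), Rational(-1, 2511442)), Mul(1414628, Pow(Add(549, 1773), -1))), Mul(4, 2692881)) = Add(Add(Mul(383961, Rational(-1, 2511442)), Mul(1414628, Pow(2322, -1))), 10771524) = Add(Add(Rational(-383961, 2511442), Mul(1414628, Rational(1, 2322))), 10771524) = Add(Add(Rational(-383961, 2511442), Rational(707314, 1161)), 10771524) = Add(Rational(1775932308067, 2915784162), 10771524) = Rational(31409215012110955, 2915784162)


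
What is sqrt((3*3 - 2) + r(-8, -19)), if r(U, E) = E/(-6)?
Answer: sqrt(366)/6 ≈ 3.1885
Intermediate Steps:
r(U, E) = -E/6 (r(U, E) = E*(-1/6) = -E/6)
sqrt((3*3 - 2) + r(-8, -19)) = sqrt((3*3 - 2) - 1/6*(-19)) = sqrt((9 - 2) + 19/6) = sqrt(7 + 19/6) = sqrt(61/6) = sqrt(366)/6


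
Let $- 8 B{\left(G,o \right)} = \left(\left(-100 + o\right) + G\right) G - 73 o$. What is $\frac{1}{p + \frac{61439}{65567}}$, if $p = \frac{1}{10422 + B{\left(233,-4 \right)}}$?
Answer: $\frac{3476821309}{3258450389} \approx 1.067$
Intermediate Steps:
$B{\left(G,o \right)} = \frac{73 o}{8} - \frac{G \left(-100 + G + o\right)}{8}$ ($B{\left(G,o \right)} = - \frac{\left(\left(-100 + o\right) + G\right) G - 73 o}{8} = - \frac{\left(-100 + G + o\right) G - 73 o}{8} = - \frac{G \left(-100 + G + o\right) - 73 o}{8} = - \frac{- 73 o + G \left(-100 + G + o\right)}{8} = \frac{73 o}{8} - \frac{G \left(-100 + G + o\right)}{8}$)
$p = \frac{8}{53027}$ ($p = \frac{1}{10422 + \left(- \frac{233^{2}}{8} + \frac{25}{2} \cdot 233 + \frac{73}{8} \left(-4\right) - \frac{233}{8} \left(-4\right)\right)} = \frac{1}{10422 + \left(\left(- \frac{1}{8}\right) 54289 + \frac{5825}{2} - \frac{73}{2} + \frac{233}{2}\right)} = \frac{1}{10422 + \left(- \frac{54289}{8} + \frac{5825}{2} - \frac{73}{2} + \frac{233}{2}\right)} = \frac{1}{10422 - \frac{30349}{8}} = \frac{1}{\frac{53027}{8}} = \frac{8}{53027} \approx 0.00015087$)
$\frac{1}{p + \frac{61439}{65567}} = \frac{1}{\frac{8}{53027} + \frac{61439}{65567}} = \frac{1}{\frac{3258450389}{3476821309}} = \frac{3476821309}{3258450389}$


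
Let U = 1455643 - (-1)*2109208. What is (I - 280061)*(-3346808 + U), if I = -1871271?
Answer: -469082883276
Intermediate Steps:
U = 3564851 (U = 1455643 - 1*(-2109208) = 1455643 + 2109208 = 3564851)
(I - 280061)*(-3346808 + U) = (-1871271 - 280061)*(-3346808 + 3564851) = -2151332*218043 = -469082883276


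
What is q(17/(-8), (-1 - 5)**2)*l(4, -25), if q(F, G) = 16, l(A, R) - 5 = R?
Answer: -320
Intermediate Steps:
l(A, R) = 5 + R
q(17/(-8), (-1 - 5)**2)*l(4, -25) = 16*(5 - 25) = 16*(-20) = -320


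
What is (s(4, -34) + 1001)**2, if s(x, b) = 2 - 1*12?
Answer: 982081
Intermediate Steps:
s(x, b) = -10 (s(x, b) = 2 - 12 = -10)
(s(4, -34) + 1001)**2 = (-10 + 1001)**2 = 991**2 = 982081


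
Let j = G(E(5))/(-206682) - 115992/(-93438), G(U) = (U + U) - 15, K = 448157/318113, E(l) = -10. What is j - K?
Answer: -45556337725/272385528702 ≈ -0.16725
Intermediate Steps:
K = 448157/318113 (K = 448157*(1/318113) = 448157/318113 ≈ 1.4088)
G(U) = -15 + 2*U (G(U) = 2*U - 15 = -15 + 2*U)
j = 1063081/856254 (j = (-15 + 2*(-10))/(-206682) - 115992/(-93438) = (-15 - 20)*(-1/206682) - 115992*(-1/93438) = -35*(-1/206682) + 36/29 = 5/29526 + 36/29 = 1063081/856254 ≈ 1.2415)
j - K = 1063081/856254 - 1*448157/318113 = 1063081/856254 - 448157/318113 = -45556337725/272385528702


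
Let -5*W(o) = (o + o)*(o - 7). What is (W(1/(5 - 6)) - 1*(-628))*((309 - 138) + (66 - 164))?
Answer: 228052/5 ≈ 45610.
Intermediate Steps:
W(o) = -2*o*(-7 + o)/5 (W(o) = -(o + o)*(o - 7)/5 = -2*o*(-7 + o)/5)
(W(1/(5 - 6)) - 1*(-628))*((309 - 138) + (66 - 164)) = (2*(7 - 1/(5 - 6))/(5*(5 - 6)) - 1*(-628))*((309 - 138) + (66 - 164)) = ((2/5)*(7 - 1/(-1))/(-1) + 628)*(171 - 98) = ((2/5)*(-1)*(7 - 1*(-1)) + 628)*73 = ((2/5)*(-1)*(7 + 1) + 628)*73 = ((2/5)*(-1)*8 + 628)*73 = (-16/5 + 628)*73 = (3124/5)*73 = 228052/5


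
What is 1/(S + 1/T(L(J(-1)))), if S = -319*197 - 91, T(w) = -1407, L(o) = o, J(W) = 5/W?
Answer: -1407/88548139 ≈ -1.5890e-5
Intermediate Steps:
S = -62934 (S = -62843 - 91 = -62934)
1/(S + 1/T(L(J(-1)))) = 1/(-62934 + 1/(-1407)) = 1/(-62934 - 1/1407) = 1/(-88548139/1407) = -1407/88548139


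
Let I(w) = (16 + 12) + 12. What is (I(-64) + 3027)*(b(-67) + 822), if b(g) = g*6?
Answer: 1288140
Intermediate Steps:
I(w) = 40 (I(w) = 28 + 12 = 40)
b(g) = 6*g
(I(-64) + 3027)*(b(-67) + 822) = (40 + 3027)*(6*(-67) + 822) = 3067*(-402 + 822) = 3067*420 = 1288140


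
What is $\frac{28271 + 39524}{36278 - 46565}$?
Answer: $- \frac{67795}{10287} \approx -6.5904$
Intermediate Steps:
$\frac{28271 + 39524}{36278 - 46565} = \frac{67795}{-10287} = 67795 \left(- \frac{1}{10287}\right) = - \frac{67795}{10287}$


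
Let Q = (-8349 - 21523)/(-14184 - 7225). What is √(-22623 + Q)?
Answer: I*√10368505762415/21409 ≈ 150.4*I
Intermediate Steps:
Q = 29872/21409 (Q = -29872/(-21409) = -29872*(-1/21409) = 29872/21409 ≈ 1.3953)
√(-22623 + Q) = √(-22623 + 29872/21409) = √(-484305935/21409) = I*√10368505762415/21409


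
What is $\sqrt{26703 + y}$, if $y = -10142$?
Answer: $\sqrt{16561} \approx 128.69$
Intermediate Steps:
$\sqrt{26703 + y} = \sqrt{26703 - 10142} = \sqrt{16561}$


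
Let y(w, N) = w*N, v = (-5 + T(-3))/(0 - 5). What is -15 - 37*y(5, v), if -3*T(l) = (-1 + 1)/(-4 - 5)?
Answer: -200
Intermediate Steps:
T(l) = 0 (T(l) = -(-1 + 1)/(3*(-4 - 5)) = -0/(-9) = -0*(-1)/9 = -⅓*0 = 0)
v = 1 (v = (-5 + 0)/(0 - 5) = -5/(-5) = -5*(-⅕) = 1)
y(w, N) = N*w
-15 - 37*y(5, v) = -15 - 37*5 = -15 - 185 = -200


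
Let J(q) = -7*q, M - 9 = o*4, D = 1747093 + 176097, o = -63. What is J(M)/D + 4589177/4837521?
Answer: 8834087937851/9303472011990 ≈ 0.94955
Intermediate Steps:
D = 1923190
M = -243 (M = 9 - 63*4 = 9 - 252 = -243)
J(M)/D + 4589177/4837521 = -7*(-243)/1923190 + 4589177/4837521 = 1701*(1/1923190) + 4589177*(1/4837521) = 1701/1923190 + 4589177/4837521 = 8834087937851/9303472011990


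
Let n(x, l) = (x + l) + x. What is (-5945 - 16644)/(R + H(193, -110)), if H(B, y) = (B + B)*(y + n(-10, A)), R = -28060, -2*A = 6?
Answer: 22589/79398 ≈ 0.28450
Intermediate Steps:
A = -3 (A = -1/2*6 = -3)
n(x, l) = l + 2*x (n(x, l) = (l + x) + x = l + 2*x)
H(B, y) = 2*B*(-23 + y) (H(B, y) = (B + B)*(y + (-3 + 2*(-10))) = (2*B)*(y + (-3 - 20)) = (2*B)*(y - 23) = (2*B)*(-23 + y) = 2*B*(-23 + y))
(-5945 - 16644)/(R + H(193, -110)) = (-5945 - 16644)/(-28060 + 2*193*(-23 - 110)) = -22589/(-28060 + 2*193*(-133)) = -22589/(-28060 - 51338) = -22589/(-79398) = -22589*(-1/79398) = 22589/79398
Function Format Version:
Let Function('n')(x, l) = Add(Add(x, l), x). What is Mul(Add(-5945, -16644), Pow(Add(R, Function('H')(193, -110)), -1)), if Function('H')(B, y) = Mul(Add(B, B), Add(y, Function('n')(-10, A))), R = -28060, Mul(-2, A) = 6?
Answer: Rational(22589, 79398) ≈ 0.28450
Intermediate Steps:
A = -3 (A = Mul(Rational(-1, 2), 6) = -3)
Function('n')(x, l) = Add(l, Mul(2, x)) (Function('n')(x, l) = Add(Add(l, x), x) = Add(l, Mul(2, x)))
Function('H')(B, y) = Mul(2, B, Add(-23, y)) (Function('H')(B, y) = Mul(Add(B, B), Add(y, Add(-3, Mul(2, -10)))) = Mul(Mul(2, B), Add(y, Add(-3, -20))) = Mul(Mul(2, B), Add(y, -23)) = Mul(Mul(2, B), Add(-23, y)) = Mul(2, B, Add(-23, y)))
Mul(Add(-5945, -16644), Pow(Add(R, Function('H')(193, -110)), -1)) = Mul(Add(-5945, -16644), Pow(Add(-28060, Mul(2, 193, Add(-23, -110))), -1)) = Mul(-22589, Pow(Add(-28060, Mul(2, 193, -133)), -1)) = Mul(-22589, Pow(Add(-28060, -51338), -1)) = Mul(-22589, Pow(-79398, -1)) = Mul(-22589, Rational(-1, 79398)) = Rational(22589, 79398)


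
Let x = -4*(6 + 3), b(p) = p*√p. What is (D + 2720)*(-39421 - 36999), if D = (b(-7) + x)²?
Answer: -280690660 - 38515680*I*√7 ≈ -2.8069e+8 - 1.019e+8*I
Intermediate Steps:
b(p) = p^(3/2)
x = -36 (x = -4*9 = -36)
D = (-36 - 7*I*√7)² (D = ((-7)^(3/2) - 36)² = (-7*I*√7 - 36)² = (-36 - 7*I*√7)² ≈ 953.0 + 1333.5*I)
(D + 2720)*(-39421 - 36999) = ((953 + 504*I*√7) + 2720)*(-39421 - 36999) = (3673 + 504*I*√7)*(-76420) = -280690660 - 38515680*I*√7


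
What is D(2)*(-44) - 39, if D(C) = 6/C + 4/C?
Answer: -259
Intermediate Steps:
D(C) = 10/C
D(2)*(-44) - 39 = (10/2)*(-44) - 39 = (10*(½))*(-44) - 39 = 5*(-44) - 39 = -220 - 39 = -259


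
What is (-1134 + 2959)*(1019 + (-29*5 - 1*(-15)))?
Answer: 1622425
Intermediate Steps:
(-1134 + 2959)*(1019 + (-29*5 - 1*(-15))) = 1825*(1019 + (-145 + 15)) = 1825*(1019 - 130) = 1825*889 = 1622425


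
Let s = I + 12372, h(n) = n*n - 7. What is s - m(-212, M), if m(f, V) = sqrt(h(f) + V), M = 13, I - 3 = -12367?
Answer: 8 - 5*sqrt(1798) ≈ -204.01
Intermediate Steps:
I = -12364 (I = 3 - 12367 = -12364)
h(n) = -7 + n**2 (h(n) = n**2 - 7 = -7 + n**2)
m(f, V) = sqrt(-7 + V + f**2) (m(f, V) = sqrt((-7 + f**2) + V) = sqrt(-7 + V + f**2))
s = 8 (s = -12364 + 12372 = 8)
s - m(-212, M) = 8 - sqrt(-7 + 13 + (-212)**2) = 8 - sqrt(-7 + 13 + 44944) = 8 - sqrt(44950) = 8 - 5*sqrt(1798)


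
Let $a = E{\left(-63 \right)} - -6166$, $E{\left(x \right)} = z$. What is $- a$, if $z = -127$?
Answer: $-6039$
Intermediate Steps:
$E{\left(x \right)} = -127$
$a = 6039$ ($a = -127 - -6166 = -127 + 6166 = 6039$)
$- a = \left(-1\right) 6039 = -6039$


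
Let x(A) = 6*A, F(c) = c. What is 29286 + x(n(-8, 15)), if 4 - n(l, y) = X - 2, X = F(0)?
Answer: 29322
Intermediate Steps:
X = 0
n(l, y) = 6 (n(l, y) = 4 - (0 - 2) = 4 - 1*(-2) = 4 + 2 = 6)
29286 + x(n(-8, 15)) = 29286 + 6*6 = 29286 + 36 = 29322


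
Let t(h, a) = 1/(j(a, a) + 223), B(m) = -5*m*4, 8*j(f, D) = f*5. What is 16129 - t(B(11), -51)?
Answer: 24661233/1529 ≈ 16129.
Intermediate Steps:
j(f, D) = 5*f/8 (j(f, D) = (f*5)/8 = (5*f)/8 = 5*f/8)
B(m) = -20*m
t(h, a) = 1/(223 + 5*a/8) (t(h, a) = 1/(5*a/8 + 223) = 1/(223 + 5*a/8))
16129 - t(B(11), -51) = 16129 - 8/(1784 + 5*(-51)) = 16129 - 8/(1784 - 255) = 16129 - 8/1529 = 24661233/1529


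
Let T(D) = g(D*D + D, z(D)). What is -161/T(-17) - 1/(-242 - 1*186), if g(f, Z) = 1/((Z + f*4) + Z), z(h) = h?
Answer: -72629031/428 ≈ -1.6969e+5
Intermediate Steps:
g(f, Z) = 1/(2*Z + 4*f) (g(f, Z) = 1/((Z + 4*f) + Z) = 1/(2*Z + 4*f))
T(D) = 1/(2*(2*D**2 + 3*D)) (T(D) = 1/(2*(D + 2*(D*D + D))) = 1/(2*(D + 2*(D**2 + D))) = 1/(2*(D + 2*(D + D**2))) = 1/(2*(D + (2*D + 2*D**2))) = 1/(2*(2*D**2 + 3*D)))
-161/T(-17) - 1/(-242 - 1*186) = -161/((1/2)/(-17*(3 + 2*(-17)))) - 1/(-242 - 1*186) = -161/((1/2)*(-1/17)/(3 - 34)) - 1/(-242 - 186) = -161/((1/2)*(-1/17)/(-31)) - 1/(-428) = -161/((1/2)*(-1/17)*(-1/31)) - 1*(-1/428) = -161/1/1054 + 1/428 = -161*1054 + 1/428 = -169694 + 1/428 = -72629031/428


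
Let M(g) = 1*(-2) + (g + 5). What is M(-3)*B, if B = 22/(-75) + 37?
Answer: 0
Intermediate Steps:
M(g) = 3 + g (M(g) = -2 + (5 + g) = 3 + g)
B = 2753/75 (B = 22*(-1/75) + 37 = -22/75 + 37 = 2753/75 ≈ 36.707)
M(-3)*B = (3 - 3)*(2753/75) = 0*(2753/75) = 0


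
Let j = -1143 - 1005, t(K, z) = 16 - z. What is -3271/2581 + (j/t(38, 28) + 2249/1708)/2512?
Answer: -13239313455/11073770176 ≈ -1.1956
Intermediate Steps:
j = -2148
-3271/2581 + (j/t(38, 28) + 2249/1708)/2512 = -3271/2581 + (-2148/(16 - 1*28) + 2249/1708)/2512 = -3271*1/2581 + (-2148/(16 - 28) + 2249*(1/1708))*(1/2512) = -3271/2581 + (-2148/(-12) + 2249/1708)*(1/2512) = -3271/2581 + (-2148*(-1/12) + 2249/1708)*(1/2512) = -3271/2581 + (179 + 2249/1708)*(1/2512) = -3271/2581 + (307981/1708)*(1/2512) = -3271/2581 + 307981/4290496 = -13239313455/11073770176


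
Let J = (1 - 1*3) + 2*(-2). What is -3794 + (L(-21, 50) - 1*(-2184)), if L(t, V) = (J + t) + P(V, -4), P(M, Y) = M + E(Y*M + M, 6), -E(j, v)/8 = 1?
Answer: -1595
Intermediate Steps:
E(j, v) = -8 (E(j, v) = -8*1 = -8)
J = -6 (J = (1 - 3) - 4 = -2 - 4 = -6)
P(M, Y) = -8 + M (P(M, Y) = M - 8 = -8 + M)
L(t, V) = -14 + V + t (L(t, V) = (-6 + t) + (-8 + V) = -14 + V + t)
-3794 + (L(-21, 50) - 1*(-2184)) = -3794 + ((-14 + 50 - 21) - 1*(-2184)) = -3794 + (15 + 2184) = -3794 + 2199 = -1595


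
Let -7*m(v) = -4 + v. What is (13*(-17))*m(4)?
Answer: 0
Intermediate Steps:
m(v) = 4/7 - v/7 (m(v) = -(-4 + v)/7 = 4/7 - v/7)
(13*(-17))*m(4) = (13*(-17))*(4/7 - ⅐*4) = -221*(4/7 - 4/7) = -221*0 = 0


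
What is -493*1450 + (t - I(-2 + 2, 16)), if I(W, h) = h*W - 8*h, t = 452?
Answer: -714270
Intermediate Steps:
I(W, h) = -8*h + W*h (I(W, h) = W*h - 8*h = -8*h + W*h)
-493*1450 + (t - I(-2 + 2, 16)) = -493*1450 + (452 - 16*(-8 + (-2 + 2))) = -714850 + (452 - 16*(-8 + 0)) = -714850 + (452 - 16*(-8)) = -714850 + (452 - 1*(-128)) = -714850 + (452 + 128) = -714850 + 580 = -714270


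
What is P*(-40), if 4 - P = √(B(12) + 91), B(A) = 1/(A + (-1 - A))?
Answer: -160 + 120*√10 ≈ 219.47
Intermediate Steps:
B(A) = -1 (B(A) = 1/(-1) = -1)
P = 4 - 3*√10 (P = 4 - √(-1 + 91) = 4 - √90 = 4 - 3*√10 ≈ -5.4868)
P*(-40) = (4 - 3*√10)*(-40) = -160 + 120*√10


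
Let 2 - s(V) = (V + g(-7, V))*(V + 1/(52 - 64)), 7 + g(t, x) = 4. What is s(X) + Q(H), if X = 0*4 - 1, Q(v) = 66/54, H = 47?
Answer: -10/9 ≈ -1.1111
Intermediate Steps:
Q(v) = 11/9 (Q(v) = 66*(1/54) = 11/9)
X = -1 (X = 0 - 1 = -1)
g(t, x) = -3 (g(t, x) = -7 + 4 = -3)
s(V) = 2 - (-3 + V)*(-1/12 + V) (s(V) = 2 - (V - 3)*(V + 1/(52 - 64)) = 2 - (-3 + V)*(V + 1/(-12)) = 2 - (-3 + V)*(V - 1/12) = 2 - (-3 + V)*(-1/12 + V))
s(X) + Q(H) = (7/4 - 1*(-1)**2 + (37/12)*(-1)) + 11/9 = (7/4 - 1*1 - 37/12) + 11/9 = (7/4 - 1 - 37/12) + 11/9 = -7/3 + 11/9 = -10/9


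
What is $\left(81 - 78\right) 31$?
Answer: $93$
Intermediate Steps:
$\left(81 - 78\right) 31 = 3 \cdot 31 = 93$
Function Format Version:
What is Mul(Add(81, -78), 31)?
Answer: 93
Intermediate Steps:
Mul(Add(81, -78), 31) = Mul(3, 31) = 93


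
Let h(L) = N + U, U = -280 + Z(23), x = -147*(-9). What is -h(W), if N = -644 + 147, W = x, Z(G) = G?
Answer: 754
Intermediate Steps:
x = 1323
W = 1323
U = -257 (U = -280 + 23 = -257)
N = -497
h(L) = -754 (h(L) = -497 - 257 = -754)
-h(W) = -1*(-754) = 754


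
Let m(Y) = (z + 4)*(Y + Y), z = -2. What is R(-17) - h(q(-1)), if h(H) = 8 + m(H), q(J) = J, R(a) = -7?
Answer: -11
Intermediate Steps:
m(Y) = 4*Y (m(Y) = (-2 + 4)*(Y + Y) = 2*(2*Y) = 4*Y)
h(H) = 8 + 4*H
R(-17) - h(q(-1)) = -7 - (8 + 4*(-1)) = -7 - (8 - 4) = -7 - 1*4 = -7 - 4 = -11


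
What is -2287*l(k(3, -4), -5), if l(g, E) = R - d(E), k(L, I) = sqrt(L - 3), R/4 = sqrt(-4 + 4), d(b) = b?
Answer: -11435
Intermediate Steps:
R = 0 (R = 4*sqrt(-4 + 4) = 4*sqrt(0) = 4*0 = 0)
k(L, I) = sqrt(-3 + L)
l(g, E) = -E (l(g, E) = 0 - E = -E)
-2287*l(k(3, -4), -5) = -(-2287)*(-5) = -2287*5 = -11435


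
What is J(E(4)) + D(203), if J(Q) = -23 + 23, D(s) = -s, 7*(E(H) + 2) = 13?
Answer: -203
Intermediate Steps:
E(H) = -⅐ (E(H) = -2 + (⅐)*13 = -2 + 13/7 = -⅐)
J(Q) = 0
J(E(4)) + D(203) = 0 - 1*203 = 0 - 203 = -203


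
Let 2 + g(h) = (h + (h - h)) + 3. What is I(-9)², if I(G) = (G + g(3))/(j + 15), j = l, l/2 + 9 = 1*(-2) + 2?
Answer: 25/9 ≈ 2.7778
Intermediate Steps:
l = -18 (l = -18 + 2*(1*(-2) + 2) = -18 + 2*(-2 + 2) = -18 + 2*0 = -18 + 0 = -18)
j = -18
g(h) = 1 + h (g(h) = -2 + ((h + (h - h)) + 3) = -2 + ((h + 0) + 3) = -2 + (h + 3) = -2 + (3 + h) = 1 + h)
I(G) = -4/3 - G/3 (I(G) = (G + (1 + 3))/(-18 + 15) = (G + 4)/(-3) = (4 + G)*(-⅓) = -4/3 - G/3)
I(-9)² = (-4/3 - ⅓*(-9))² = (-4/3 + 3)² = (5/3)² = 25/9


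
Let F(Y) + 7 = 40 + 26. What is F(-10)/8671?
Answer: 59/8671 ≈ 0.0068043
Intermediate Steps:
F(Y) = 59 (F(Y) = -7 + (40 + 26) = -7 + 66 = 59)
F(-10)/8671 = 59/8671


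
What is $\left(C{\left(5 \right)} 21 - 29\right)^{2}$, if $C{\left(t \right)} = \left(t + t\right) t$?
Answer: $1042441$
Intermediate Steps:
$C{\left(t \right)} = 2 t^{2}$ ($C{\left(t \right)} = 2 t t = 2 t^{2}$)
$\left(C{\left(5 \right)} 21 - 29\right)^{2} = \left(2 \cdot 5^{2} \cdot 21 - 29\right)^{2} = \left(2 \cdot 25 \cdot 21 - 29\right)^{2} = \left(50 \cdot 21 - 29\right)^{2} = \left(1050 - 29\right)^{2} = 1021^{2} = 1042441$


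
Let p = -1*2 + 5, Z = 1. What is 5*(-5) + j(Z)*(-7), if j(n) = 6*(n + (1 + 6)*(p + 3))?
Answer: -1831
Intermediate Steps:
p = 3 (p = -2 + 5 = 3)
j(n) = 252 + 6*n (j(n) = 6*(n + (1 + 6)*(3 + 3)) = 6*(n + 7*6) = 6*(n + 42) = 6*(42 + n) = 252 + 6*n)
5*(-5) + j(Z)*(-7) = 5*(-5) + (252 + 6*1)*(-7) = -25 + (252 + 6)*(-7) = -25 + 258*(-7) = -25 - 1806 = -1831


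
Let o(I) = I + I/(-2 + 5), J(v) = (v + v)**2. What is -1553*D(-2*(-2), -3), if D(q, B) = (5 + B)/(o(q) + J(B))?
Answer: -4659/62 ≈ -75.145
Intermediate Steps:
J(v) = 4*v**2 (J(v) = (2*v)**2 = 4*v**2)
o(I) = 4*I/3 (o(I) = I + I/3 = 4*I/3)
D(q, B) = (5 + B)/(4*B**2 + 4*q/3) (D(q, B) = (5 + B)/(4*q/3 + 4*B**2) = (5 + B)/(4*B**2 + 4*q/3))
-1553*D(-2*(-2), -3) = -4659*(5 - 3)/(4*(-2*(-2) + 3*(-3)**2)) = -4659*2/(4*(4 + 3*9)) = -4659*2/(4*(4 + 27)) = -4659*2/(4*31) = -1553*3/62 = -4659/62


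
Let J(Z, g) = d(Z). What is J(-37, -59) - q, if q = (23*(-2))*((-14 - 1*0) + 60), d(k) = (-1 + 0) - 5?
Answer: 2110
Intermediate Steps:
d(k) = -6 (d(k) = -1 - 5 = -6)
J(Z, g) = -6
q = -2116 (q = -46*((-14 + 0) + 60) = -46*(-14 + 60) = -46*46 = -2116)
J(-37, -59) - q = -6 - 1*(-2116) = -6 + 2116 = 2110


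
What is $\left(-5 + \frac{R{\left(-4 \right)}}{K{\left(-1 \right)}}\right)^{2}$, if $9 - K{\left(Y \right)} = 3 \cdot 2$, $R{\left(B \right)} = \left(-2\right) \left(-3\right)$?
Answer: $9$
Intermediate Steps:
$R{\left(B \right)} = 6$
$K{\left(Y \right)} = 3$ ($K{\left(Y \right)} = 9 - 3 \cdot 2 = 9 - 6 = 3$)
$\left(-5 + \frac{R{\left(-4 \right)}}{K{\left(-1 \right)}}\right)^{2} = \left(-5 + \frac{1}{3} \cdot 6\right)^{2} = \left(-5 + 2\right)^{2} = \left(-3\right)^{2} = 9$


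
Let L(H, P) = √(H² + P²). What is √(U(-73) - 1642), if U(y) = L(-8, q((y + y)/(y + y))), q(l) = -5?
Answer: √(-1642 + √89) ≈ 40.405*I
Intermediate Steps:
U(y) = √89 (U(y) = √((-8)² + (-5)²) = √(64 + 25) = √89)
√(U(-73) - 1642) = √(√89 - 1642) = √(-1642 + √89)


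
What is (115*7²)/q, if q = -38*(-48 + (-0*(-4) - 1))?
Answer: 115/38 ≈ 3.0263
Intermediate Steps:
q = 1862 (q = -38*(-48 + (-4*0 - 1)) = -38*(-48 + (0 - 1)) = -38*(-48 - 1) = -38*(-49) = 1862)
(115*7²)/q = (115*7²)/1862 = (115*49)*(1/1862) = 5635*(1/1862) = 115/38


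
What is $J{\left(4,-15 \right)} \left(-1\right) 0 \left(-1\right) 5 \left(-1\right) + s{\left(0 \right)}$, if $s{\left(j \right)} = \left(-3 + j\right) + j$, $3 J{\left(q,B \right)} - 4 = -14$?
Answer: $-3$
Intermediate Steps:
$J{\left(q,B \right)} = - \frac{10}{3}$ ($J{\left(q,B \right)} = \frac{4}{3} + \frac{1}{3} \left(-14\right) = \frac{4}{3} - \frac{14}{3} = - \frac{10}{3}$)
$s{\left(j \right)} = -3 + 2 j$
$J{\left(4,-15 \right)} \left(-1\right) 0 \left(-1\right) 5 \left(-1\right) + s{\left(0 \right)} = - \frac{10 \left(-1\right) 0 \left(-1\right) 5 \left(-1\right)}{3} + \left(-3 + 2 \cdot 0\right) = - \frac{10 \cdot 0 \left(-1\right) 5 \left(-1\right)}{3} + \left(-3 + 0\right) = - \frac{10 \cdot 0 \cdot 5 \left(-1\right)}{3} - 3 = - \frac{10 \cdot 0 \left(-1\right)}{3} - 3 = \left(- \frac{10}{3}\right) 0 - 3 = 0 - 3 = -3$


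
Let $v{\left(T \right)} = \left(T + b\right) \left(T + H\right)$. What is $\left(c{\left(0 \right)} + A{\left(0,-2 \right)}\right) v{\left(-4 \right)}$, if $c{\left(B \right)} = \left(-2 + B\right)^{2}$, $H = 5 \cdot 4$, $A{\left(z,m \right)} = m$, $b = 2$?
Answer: $-64$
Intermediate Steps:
$H = 20$
$v{\left(T \right)} = \left(2 + T\right) \left(20 + T\right)$ ($v{\left(T \right)} = \left(T + 2\right) \left(T + 20\right) = \left(2 + T\right) \left(20 + T\right)$)
$\left(c{\left(0 \right)} + A{\left(0,-2 \right)}\right) v{\left(-4 \right)} = \left(\left(-2 + 0\right)^{2} - 2\right) \left(40 + \left(-4\right)^{2} + 22 \left(-4\right)\right) = \left(\left(-2\right)^{2} - 2\right) \left(40 + 16 - 88\right) = \left(4 - 2\right) \left(-32\right) = 2 \left(-32\right) = -64$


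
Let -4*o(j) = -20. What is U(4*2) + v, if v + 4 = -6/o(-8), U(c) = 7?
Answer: 9/5 ≈ 1.8000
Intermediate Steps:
o(j) = 5 (o(j) = -1/4*(-20) = 5)
v = -26/5 (v = -4 - 6/5 = -26/5 ≈ -5.2000)
U(4*2) + v = 7 - 26/5 = 9/5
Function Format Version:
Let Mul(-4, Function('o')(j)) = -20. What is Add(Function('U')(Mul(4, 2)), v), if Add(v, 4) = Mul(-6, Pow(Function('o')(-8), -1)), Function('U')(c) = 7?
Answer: Rational(9, 5) ≈ 1.8000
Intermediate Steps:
Function('o')(j) = 5 (Function('o')(j) = Mul(Rational(-1, 4), -20) = 5)
v = Rational(-26, 5) (v = Add(-4, Mul(-6, Pow(5, -1))) = Add(-4, Mul(-6, Rational(1, 5))) = Add(-4, Rational(-6, 5)) = Rational(-26, 5) ≈ -5.2000)
Add(Function('U')(Mul(4, 2)), v) = Add(7, Rational(-26, 5)) = Rational(9, 5)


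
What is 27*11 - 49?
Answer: 248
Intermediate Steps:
27*11 - 49 = 297 - 49 = 248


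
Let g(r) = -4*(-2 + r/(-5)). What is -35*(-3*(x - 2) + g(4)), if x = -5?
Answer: -1127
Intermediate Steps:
g(r) = 8 + 4*r/5 (g(r) = -4*(-2 + r*(-1/5)) = -4*(-2 - r/5) = 8 + 4*r/5)
-35*(-3*(x - 2) + g(4)) = -35*(-3*(-5 - 2) + (8 + (4/5)*4)) = -35*(-3*(-7) + (8 + 16/5)) = -35*(21 + 56/5) = -35*161/5 = -1127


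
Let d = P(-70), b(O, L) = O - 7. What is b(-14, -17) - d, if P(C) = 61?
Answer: -82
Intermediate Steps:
b(O, L) = -7 + O
d = 61
b(-14, -17) - d = (-7 - 14) - 1*61 = -21 - 61 = -82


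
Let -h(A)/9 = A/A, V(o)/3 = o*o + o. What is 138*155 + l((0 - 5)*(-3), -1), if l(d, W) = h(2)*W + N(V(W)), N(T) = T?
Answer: 21399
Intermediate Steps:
V(o) = 3*o + 3*o² (V(o) = 3*(o*o + o) = 3*(o² + o) = 3*(o + o²) = 3*o + 3*o²)
h(A) = -9 (h(A) = -9*A/A = -9*1 = -9)
l(d, W) = -9*W + 3*W*(1 + W)
138*155 + l((0 - 5)*(-3), -1) = 138*155 + 3*(-1)*(-2 - 1) = 21390 + 3*(-1)*(-3) = 21390 + 9 = 21399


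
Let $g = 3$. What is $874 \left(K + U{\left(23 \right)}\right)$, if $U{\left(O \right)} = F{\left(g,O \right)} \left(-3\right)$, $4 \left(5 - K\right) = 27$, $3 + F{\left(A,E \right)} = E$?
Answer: $- \frac{107939}{2} \approx -53970.0$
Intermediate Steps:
$F{\left(A,E \right)} = -3 + E$
$K = - \frac{7}{4}$ ($K = 5 - \frac{27}{4} = - \frac{7}{4} \approx -1.75$)
$U{\left(O \right)} = 9 - 3 O$ ($U{\left(O \right)} = \left(-3 + O\right) \left(-3\right) = 9 - 3 O$)
$874 \left(K + U{\left(23 \right)}\right) = 874 \left(- \frac{7}{4} + \left(9 - 69\right)\right) = 874 \left(- \frac{7}{4} - 60\right) = 874 \left(- \frac{247}{4}\right) = - \frac{107939}{2}$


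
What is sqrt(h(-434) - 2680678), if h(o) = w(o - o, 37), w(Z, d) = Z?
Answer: 13*I*sqrt(15862) ≈ 1637.3*I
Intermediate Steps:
h(o) = 0 (h(o) = o - o = 0)
sqrt(h(-434) - 2680678) = sqrt(0 - 2680678) = sqrt(-2680678) = 13*I*sqrt(15862)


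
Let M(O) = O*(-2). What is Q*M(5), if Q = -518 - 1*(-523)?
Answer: -50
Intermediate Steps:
M(O) = -2*O
Q = 5 (Q = -518 + 523 = 5)
Q*M(5) = 5*(-2*5) = 5*(-10) = -50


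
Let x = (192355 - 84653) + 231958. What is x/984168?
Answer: 9435/27338 ≈ 0.34512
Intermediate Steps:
x = 339660 (x = 107702 + 231958 = 339660)
x/984168 = 339660/984168 = 339660*(1/984168) = 9435/27338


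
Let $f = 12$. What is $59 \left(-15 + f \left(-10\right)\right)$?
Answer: $-7965$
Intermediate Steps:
$59 \left(-15 + f \left(-10\right)\right) = 59 \left(-15 + 12 \left(-10\right)\right) = 59 \left(-15 - 120\right) = 59 \left(-135\right) = -7965$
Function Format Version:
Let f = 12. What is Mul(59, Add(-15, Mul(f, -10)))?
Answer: -7965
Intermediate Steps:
Mul(59, Add(-15, Mul(f, -10))) = Mul(59, Add(-15, Mul(12, -10))) = Mul(59, Add(-15, -120)) = Mul(59, -135) = -7965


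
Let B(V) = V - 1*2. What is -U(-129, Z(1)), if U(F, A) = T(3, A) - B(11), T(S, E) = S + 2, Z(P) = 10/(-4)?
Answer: 4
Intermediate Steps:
B(V) = -2 + V (B(V) = V - 2 = -2 + V)
Z(P) = -5/2 (Z(P) = 10*(-1/4) = -5/2)
T(S, E) = 2 + S
U(F, A) = -4 (U(F, A) = (2 + 3) - (-2 + 11) = 5 - 1*9 = 5 - 9 = -4)
-U(-129, Z(1)) = -1*(-4) = 4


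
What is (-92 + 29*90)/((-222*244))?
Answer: -1259/27084 ≈ -0.046485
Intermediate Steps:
(-92 + 29*90)/((-222*244)) = (-92 + 2610)/(-54168) = 2518*(-1/54168) = -1259/27084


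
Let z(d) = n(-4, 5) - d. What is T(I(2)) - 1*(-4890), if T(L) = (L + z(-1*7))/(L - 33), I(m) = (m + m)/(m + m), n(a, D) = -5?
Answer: 156477/32 ≈ 4889.9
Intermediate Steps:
I(m) = 1 (I(m) = (2*m)/((2*m)) = (2*m)*(1/(2*m)) = 1)
z(d) = -5 - d
T(L) = (2 + L)/(-33 + L) (T(L) = (L + (-5 - (-1)*7))/(L - 33) = (L + (-5 - 1*(-7)))/(-33 + L) = (L + (-5 + 7))/(-33 + L) = (L + 2)/(-33 + L) = (2 + L)/(-33 + L))
T(I(2)) - 1*(-4890) = (2 + 1)/(-33 + 1) - 1*(-4890) = 3/(-32) + 4890 = -1/32*3 + 4890 = -3/32 + 4890 = 156477/32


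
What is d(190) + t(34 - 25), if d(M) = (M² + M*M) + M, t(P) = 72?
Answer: 72462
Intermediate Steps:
d(M) = M + 2*M² (d(M) = (M² + M²) + M = 2*M² + M = M + 2*M²)
d(190) + t(34 - 25) = 190*(1 + 2*190) + 72 = 190*(1 + 380) + 72 = 190*381 + 72 = 72390 + 72 = 72462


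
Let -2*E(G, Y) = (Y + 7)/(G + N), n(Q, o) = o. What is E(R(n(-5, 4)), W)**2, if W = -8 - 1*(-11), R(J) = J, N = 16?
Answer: 1/16 ≈ 0.062500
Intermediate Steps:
W = 3 (W = -8 + 11 = 3)
E(G, Y) = -(7 + Y)/(2*(16 + G)) (E(G, Y) = -(Y + 7)/(2*(G + 16)) = -(7 + Y)/(2*(16 + G)))
E(R(n(-5, 4)), W)**2 = ((-7 - 1*3)/(2*(16 + 4)))**2 = ((1/2)*(-7 - 3)/20)**2 = ((1/2)*(1/20)*(-10))**2 = (-1/4)**2 = 1/16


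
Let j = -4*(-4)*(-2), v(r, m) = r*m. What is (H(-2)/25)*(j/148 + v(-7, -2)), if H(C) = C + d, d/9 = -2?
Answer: -408/37 ≈ -11.027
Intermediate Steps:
d = -18 (d = 9*(-2) = -18)
v(r, m) = m*r
H(C) = -18 + C (H(C) = C - 18 = -18 + C)
j = -32 (j = 16*(-2) = -32)
(H(-2)/25)*(j/148 + v(-7, -2)) = ((-18 - 2)/25)*(-32/148 - 2*(-7)) = (-20*1/25)*(-32*1/148 + 14) = -4*(-8/37 + 14)/5 = -⅘*510/37 = -408/37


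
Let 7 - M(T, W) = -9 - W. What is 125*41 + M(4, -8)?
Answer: 5133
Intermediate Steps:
M(T, W) = 16 + W (M(T, W) = 7 - (-9 - W) = 7 + (9 + W) = 16 + W)
125*41 + M(4, -8) = 125*41 + (16 - 8) = 5125 + 8 = 5133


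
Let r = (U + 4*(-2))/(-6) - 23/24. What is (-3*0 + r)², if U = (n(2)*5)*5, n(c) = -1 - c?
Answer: 10609/64 ≈ 165.77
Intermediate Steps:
U = -75 (U = ((-1 - 1*2)*5)*5 = ((-1 - 2)*5)*5 = -3*5*5 = -15*5 = -75)
r = 103/8 (r = (-75 + 4*(-2))/(-6) - 23/24 = (-75 - 8)*(-⅙) - 23*1/24 = -83*(-⅙) - 23/24 = 83/6 - 23/24 = 103/8 ≈ 12.875)
(-3*0 + r)² = (-3*0 + 103/8)² = (0 + 103/8)² = (103/8)² = 10609/64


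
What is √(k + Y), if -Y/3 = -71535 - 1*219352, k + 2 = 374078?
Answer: √1246737 ≈ 1116.6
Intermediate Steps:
k = 374076 (k = -2 + 374078 = 374076)
Y = 872661 (Y = -3*(-71535 - 1*219352) = -3*(-71535 - 219352) = -3*(-290887) = 872661)
√(k + Y) = √(374076 + 872661) = √1246737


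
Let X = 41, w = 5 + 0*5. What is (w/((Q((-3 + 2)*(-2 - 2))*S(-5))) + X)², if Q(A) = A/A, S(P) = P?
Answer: 1600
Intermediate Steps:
Q(A) = 1
w = 5 (w = 5 + 0 = 5)
(w/((Q((-3 + 2)*(-2 - 2))*S(-5))) + X)² = (5/((1*(-5))) + 41)² = (5/(-5) + 41)² = (5*(-⅕) + 41)² = (-1 + 41)² = 40² = 1600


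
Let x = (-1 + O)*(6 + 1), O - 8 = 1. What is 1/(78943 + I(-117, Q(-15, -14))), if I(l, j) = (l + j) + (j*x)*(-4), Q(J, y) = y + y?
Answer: 1/85070 ≈ 1.1755e-5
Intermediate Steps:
O = 9 (O = 8 + 1 = 9)
x = 56 (x = (-1 + 9)*(6 + 1) = 8*7 = 56)
Q(J, y) = 2*y
I(l, j) = l - 223*j (I(l, j) = (l + j) + (j*56)*(-4) = (j + l) + (56*j)*(-4) = (j + l) - 224*j = l - 223*j)
1/(78943 + I(-117, Q(-15, -14))) = 1/(78943 + (-117 - 446*(-14))) = 1/(78943 + (-117 - 223*(-28))) = 1/(78943 + (-117 + 6244)) = 1/(78943 + 6127) = 1/85070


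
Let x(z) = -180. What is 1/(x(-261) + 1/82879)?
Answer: -82879/14918219 ≈ -0.0055556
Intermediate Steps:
1/(x(-261) + 1/82879) = 1/(-180 + 1/82879) = 1/(-14918219/82879) = -82879/14918219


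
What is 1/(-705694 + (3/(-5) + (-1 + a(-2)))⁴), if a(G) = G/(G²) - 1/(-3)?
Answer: -810000/571604249519 ≈ -1.4171e-6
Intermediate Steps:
a(G) = ⅓ + 1/G (a(G) = G/G² - 1*(-⅓) = 1/G + ⅓ = ⅓ + 1/G)
1/(-705694 + (3/(-5) + (-1 + a(-2)))⁴) = 1/(-705694 + (3/(-5) + (-1 + (⅓)*(3 - 2)/(-2)))⁴) = 1/(-705694 + (3*(-⅕) + (-1 + (⅓)*(-½)*1))⁴) = 1/(-705694 + (-⅗ + (-1 - ⅙))⁴) = 1/(-705694 + (-⅗ - 7/6)⁴) = 1/(-705694 + (-53/30)⁴) = 1/(-705694 + 7890481/810000) = 1/(-571604249519/810000) = -810000/571604249519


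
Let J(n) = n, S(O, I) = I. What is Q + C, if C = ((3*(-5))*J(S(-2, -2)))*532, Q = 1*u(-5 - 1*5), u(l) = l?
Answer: 15950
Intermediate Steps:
Q = -10 (Q = 1*(-5 - 1*5) = 1*(-5 - 5) = 1*(-10) = -10)
C = 15960 (C = ((3*(-5))*(-2))*532 = -15*(-2)*532 = 30*532 = 15960)
Q + C = -10 + 15960 = 15950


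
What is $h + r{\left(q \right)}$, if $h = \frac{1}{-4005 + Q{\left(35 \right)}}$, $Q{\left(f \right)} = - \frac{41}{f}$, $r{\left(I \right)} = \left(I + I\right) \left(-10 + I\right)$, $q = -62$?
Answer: $\frac{1251848413}{140216} \approx 8928.0$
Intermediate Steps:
$r{\left(I \right)} = 2 I \left(-10 + I\right)$
$h = - \frac{35}{140216}$ ($h = \frac{1}{-4005 - \frac{41}{35}} = \frac{1}{- \frac{140216}{35}} = - \frac{35}{140216} \approx -0.00024961$)
$h + r{\left(q \right)} = - \frac{35}{140216} + 2 \left(-62\right) \left(-10 - 62\right) = - \frac{35}{140216} + 2 \left(-62\right) \left(-72\right) = - \frac{35}{140216} + 8928 = \frac{1251848413}{140216}$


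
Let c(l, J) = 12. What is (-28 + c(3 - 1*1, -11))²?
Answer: 256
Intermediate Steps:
(-28 + c(3 - 1*1, -11))² = (-28 + 12)² = (-16)² = 256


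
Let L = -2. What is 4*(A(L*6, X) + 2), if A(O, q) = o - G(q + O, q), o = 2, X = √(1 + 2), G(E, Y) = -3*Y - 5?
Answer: 36 + 12*√3 ≈ 56.785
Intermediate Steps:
G(E, Y) = -5 - 3*Y
X = √3 ≈ 1.7320
A(O, q) = 7 + 3*q (A(O, q) = 2 - (-5 - 3*q) = 2 + (5 + 3*q) = 7 + 3*q)
4*(A(L*6, X) + 2) = 4*((7 + 3*√3) + 2) = 4*(9 + 3*√3) = 36 + 12*√3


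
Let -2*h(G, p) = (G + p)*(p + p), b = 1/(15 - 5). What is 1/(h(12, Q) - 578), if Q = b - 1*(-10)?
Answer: -100/80121 ≈ -0.0012481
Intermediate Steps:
b = 1/10 ≈ 0.10000
Q = 101/10 (Q = 1/10 - 1*(-10) = 1/10 + 10 = 101/10 ≈ 10.100)
h(G, p) = -p*(G + p) (h(G, p) = -(G + p)*(p + p)/2 = -(G + p)*2*p/2 = -p*(G + p))
1/(h(12, Q) - 578) = 1/(-1*101/10*(12 + 101/10) - 578) = 1/(-1*101/10*221/10 - 578) = 1/(-22321/100 - 578) = 1/(-80121/100) = -100/80121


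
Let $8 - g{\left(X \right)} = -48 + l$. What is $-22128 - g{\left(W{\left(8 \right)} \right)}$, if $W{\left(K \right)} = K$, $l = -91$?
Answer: $-22275$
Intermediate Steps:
$g{\left(X \right)} = 147$ ($g{\left(X \right)} = 8 - \left(-48 - 91\right) = 8 - -139 = 8 + 139 = 147$)
$-22128 - g{\left(W{\left(8 \right)} \right)} = -22128 - 147 = -22275$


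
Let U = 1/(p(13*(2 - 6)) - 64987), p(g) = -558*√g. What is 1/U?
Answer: -64987 - 1116*I*√13 ≈ -64987.0 - 4023.8*I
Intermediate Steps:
U = 1/(-64987 - 1116*I*√13) (U = 1/(-558*√13*√(2 - 6) - 64987) = 1/(-558*2*I*√13 - 64987) = 1/(-1116*I*√13 - 64987) = 1/(-64987 - 1116*I*√13) ≈ -1.5329e-5 + 9.4912e-7*I)
1/U = 1/(I/(-64987*I + 1116*√13)) = -I*(-64987*I + 1116*√13)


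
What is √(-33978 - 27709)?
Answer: I*√61687 ≈ 248.37*I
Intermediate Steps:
√(-33978 - 27709) = √(-61687) = I*√61687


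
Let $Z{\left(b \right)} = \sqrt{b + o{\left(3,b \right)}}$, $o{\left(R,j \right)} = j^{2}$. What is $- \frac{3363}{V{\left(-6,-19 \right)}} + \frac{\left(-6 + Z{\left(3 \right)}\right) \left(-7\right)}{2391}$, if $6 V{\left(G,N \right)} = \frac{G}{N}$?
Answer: $- \frac{50925895}{797} - \frac{14 \sqrt{3}}{2391} \approx -63897.0$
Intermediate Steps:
$Z{\left(b \right)} = \sqrt{b + b^{2}}$
$V{\left(G,N \right)} = \frac{G}{6 N}$ ($V{\left(G,N \right)} = \frac{G \frac{1}{N}}{6} = \frac{G}{6 N}$)
$- \frac{3363}{V{\left(-6,-19 \right)}} + \frac{\left(-6 + Z{\left(3 \right)}\right) \left(-7\right)}{2391} = - \frac{3363}{\frac{1}{6} \left(-6\right) \frac{1}{-19}} + \frac{\left(-6 + \sqrt{3 \left(1 + 3\right)}\right) \left(-7\right)}{2391} = - \frac{3363}{\frac{1}{6} \left(-6\right) \left(- \frac{1}{19}\right)} + \left(-6 + \sqrt{3 \cdot 4}\right) \left(-7\right) \frac{1}{2391} = - 3363 \frac{1}{\frac{1}{19}} + \left(-6 + \sqrt{12}\right) \left(-7\right) \frac{1}{2391} = \left(-3363\right) 19 + \left(-6 + 2 \sqrt{3}\right) \left(-7\right) \frac{1}{2391} = -63897 + \left(42 - 14 \sqrt{3}\right) \frac{1}{2391} = -63897 + \left(\frac{14}{797} - \frac{14 \sqrt{3}}{2391}\right) = - \frac{50925895}{797} - \frac{14 \sqrt{3}}{2391}$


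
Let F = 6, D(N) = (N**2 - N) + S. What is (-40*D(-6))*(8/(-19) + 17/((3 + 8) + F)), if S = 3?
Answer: -19800/19 ≈ -1042.1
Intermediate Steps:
D(N) = 3 + N**2 - N (D(N) = (N**2 - N) + 3 = 3 + N**2 - N)
(-40*D(-6))*(8/(-19) + 17/((3 + 8) + F)) = (-40*(3 + (-6)**2 - 1*(-6)))*(8/(-19) + 17/((3 + 8) + 6)) = (-40*(3 + 36 + 6))*(8*(-1/19) + 17/(11 + 6)) = (-40*45)*(-8/19 + 17/17) = -1800*(-8/19 + 17*(1/17)) = -1800*(-8/19 + 1) = -1800*11/19 = -19800/19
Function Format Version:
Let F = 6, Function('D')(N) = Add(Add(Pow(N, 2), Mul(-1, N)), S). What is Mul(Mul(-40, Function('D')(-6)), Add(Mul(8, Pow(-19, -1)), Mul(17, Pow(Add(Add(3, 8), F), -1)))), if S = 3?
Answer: Rational(-19800, 19) ≈ -1042.1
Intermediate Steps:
Function('D')(N) = Add(3, Pow(N, 2), Mul(-1, N)) (Function('D')(N) = Add(Add(Pow(N, 2), Mul(-1, N)), 3) = Add(3, Pow(N, 2), Mul(-1, N)))
Mul(Mul(-40, Function('D')(-6)), Add(Mul(8, Pow(-19, -1)), Mul(17, Pow(Add(Add(3, 8), F), -1)))) = Mul(Mul(-40, Add(3, Pow(-6, 2), Mul(-1, -6))), Add(Mul(8, Pow(-19, -1)), Mul(17, Pow(Add(Add(3, 8), 6), -1)))) = Mul(Mul(-40, Add(3, 36, 6)), Add(Mul(8, Rational(-1, 19)), Mul(17, Pow(Add(11, 6), -1)))) = Mul(Mul(-40, 45), Add(Rational(-8, 19), Mul(17, Pow(17, -1)))) = Mul(-1800, Add(Rational(-8, 19), Mul(17, Rational(1, 17)))) = Mul(-1800, Add(Rational(-8, 19), 1)) = Mul(-1800, Rational(11, 19)) = Rational(-19800, 19)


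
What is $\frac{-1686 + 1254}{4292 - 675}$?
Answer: $- \frac{432}{3617} \approx -0.11944$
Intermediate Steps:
$\frac{-1686 + 1254}{4292 - 675} = - \frac{432}{3617}$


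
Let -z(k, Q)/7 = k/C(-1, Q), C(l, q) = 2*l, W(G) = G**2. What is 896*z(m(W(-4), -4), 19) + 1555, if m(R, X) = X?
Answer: -10989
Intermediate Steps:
z(k, Q) = 7*k/2 (z(k, Q) = -7*k/(2*(-1)) = -7*k/(-2) = -7*k*(-1)/2 = -(-7)*k/2 = 7*k/2)
896*z(m(W(-4), -4), 19) + 1555 = 896*((7/2)*(-4)) + 1555 = 896*(-14) + 1555 = -12544 + 1555 = -10989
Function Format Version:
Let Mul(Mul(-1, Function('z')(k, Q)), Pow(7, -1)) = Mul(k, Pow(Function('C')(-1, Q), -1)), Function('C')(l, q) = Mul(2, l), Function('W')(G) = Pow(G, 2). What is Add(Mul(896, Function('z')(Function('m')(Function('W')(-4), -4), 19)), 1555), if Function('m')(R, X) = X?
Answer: -10989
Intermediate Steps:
Function('z')(k, Q) = Mul(Rational(7, 2), k) (Function('z')(k, Q) = Mul(-7, Mul(k, Pow(Mul(2, -1), -1))) = Mul(-7, Mul(k, Pow(-2, -1))) = Mul(-7, Mul(k, Rational(-1, 2))) = Mul(-7, Mul(Rational(-1, 2), k)) = Mul(Rational(7, 2), k))
Add(Mul(896, Function('z')(Function('m')(Function('W')(-4), -4), 19)), 1555) = Add(Mul(896, Mul(Rational(7, 2), -4)), 1555) = Add(Mul(896, -14), 1555) = Add(-12544, 1555) = -10989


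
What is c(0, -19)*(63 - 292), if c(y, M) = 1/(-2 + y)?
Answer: 229/2 ≈ 114.50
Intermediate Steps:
c(0, -19)*(63 - 292) = (63 - 292)/(-2 + 0) = -229/(-2) = -½*(-229) = 229/2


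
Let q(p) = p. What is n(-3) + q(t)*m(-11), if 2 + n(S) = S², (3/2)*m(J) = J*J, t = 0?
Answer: 7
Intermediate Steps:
m(J) = 2*J²/3 (m(J) = 2*(J*J)/3 = 2*J²/3)
n(S) = -2 + S²
n(-3) + q(t)*m(-11) = (-2 + (-3)²) + 0*((⅔)*(-11)²) = (-2 + 9) + 0*((⅔)*121) = 7 + 0*(242/3) = 7 + 0 = 7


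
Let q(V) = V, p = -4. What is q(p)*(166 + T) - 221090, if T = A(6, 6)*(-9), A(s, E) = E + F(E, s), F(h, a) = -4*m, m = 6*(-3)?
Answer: -218946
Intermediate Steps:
m = -18
F(h, a) = 72 (F(h, a) = -4*(-18) = 72)
A(s, E) = 72 + E (A(s, E) = E + 72 = 72 + E)
T = -702 (T = (72 + 6)*(-9) = 78*(-9) = -702)
q(p)*(166 + T) - 221090 = -4*(166 - 702) - 221090 = -4*(-536) - 221090 = 2144 - 221090 = -218946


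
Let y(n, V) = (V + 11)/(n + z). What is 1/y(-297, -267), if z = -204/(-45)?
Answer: 4387/3840 ≈ 1.1424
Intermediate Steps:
z = 68/15 (z = -204*(-1/45) = 68/15 ≈ 4.5333)
y(n, V) = (11 + V)/(68/15 + n) (y(n, V) = (V + 11)/(n + 68/15) = (11 + V)/(68/15 + n))
1/y(-297, -267) = 1/(15*(11 - 267)/(68 + 15*(-297))) = 1/(15*(-256)/(68 - 4455)) = 1/(15*(-256)/(-4387)) = 1/(15*(-1/4387)*(-256)) = 1/(3840/4387) = 4387/3840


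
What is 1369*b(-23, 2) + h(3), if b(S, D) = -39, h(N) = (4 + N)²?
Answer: -53342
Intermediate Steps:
1369*b(-23, 2) + h(3) = 1369*(-39) + (4 + 3)² = -53391 + 7² = -53391 + 49 = -53342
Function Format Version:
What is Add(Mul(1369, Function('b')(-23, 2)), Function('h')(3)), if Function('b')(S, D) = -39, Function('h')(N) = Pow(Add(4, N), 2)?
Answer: -53342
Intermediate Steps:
Add(Mul(1369, Function('b')(-23, 2)), Function('h')(3)) = Add(Mul(1369, -39), Pow(Add(4, 3), 2)) = Add(-53391, Pow(7, 2)) = Add(-53391, 49) = -53342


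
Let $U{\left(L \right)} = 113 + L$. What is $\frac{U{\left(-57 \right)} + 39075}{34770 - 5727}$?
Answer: $\frac{39131}{29043} \approx 1.3473$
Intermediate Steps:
$\frac{U{\left(-57 \right)} + 39075}{34770 - 5727} = \frac{\left(113 - 57\right) + 39075}{34770 - 5727} = \frac{56 + 39075}{29043} = 39131 \cdot \frac{1}{29043} = \frac{39131}{29043}$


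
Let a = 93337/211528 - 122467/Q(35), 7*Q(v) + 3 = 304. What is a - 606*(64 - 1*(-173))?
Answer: -1332244385973/9095704 ≈ -1.4647e+5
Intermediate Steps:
Q(v) = 43 (Q(v) = -3/7 + (⅐)*304 = -3/7 + 304/7 = 43)
a = -25901186085/9095704 (a = 93337/211528 - 122467/43 = -25901186085/9095704 ≈ -2847.6)
a - 606*(64 - 1*(-173)) = -25901186085/9095704 - 606*(64 - 1*(-173)) = -25901186085/9095704 - 606*(64 + 173) = -25901186085/9095704 - 606*237 = -25901186085/9095704 - 143622 = -1332244385973/9095704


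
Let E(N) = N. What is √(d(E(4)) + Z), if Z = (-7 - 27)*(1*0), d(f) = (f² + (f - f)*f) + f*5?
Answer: 6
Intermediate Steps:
d(f) = f² + 5*f (d(f) = (f² + 0*f) + 5*f = (f² + 0) + 5*f = f² + 5*f)
Z = 0 (Z = -34*0 = 0)
√(d(E(4)) + Z) = √(4*(5 + 4) + 0) = √(4*9 + 0) = √(36 + 0) = √36 = 6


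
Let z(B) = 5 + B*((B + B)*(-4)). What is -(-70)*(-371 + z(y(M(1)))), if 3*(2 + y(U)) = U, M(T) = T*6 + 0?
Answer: -25620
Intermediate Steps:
M(T) = 6*T (M(T) = 6*T + 0 = 6*T)
y(U) = -2 + U/3
z(B) = 5 - 8*B² (z(B) = 5 + B*((2*B)*(-4)) = 5 + B*(-8*B) = 5 - 8*B²)
-(-70)*(-371 + z(y(M(1)))) = -(-70)*(-371 + (5 - 8*(-2 + (6*1)/3)²)) = -(-70)*(-371 + (5 - 8*(-2 + (⅓)*6)²)) = -(-70)*(-371 + (5 - 8*(-2 + 2)²)) = -(-70)*(-371 + (5 - 8*0²)) = -(-70)*(-371 + (5 - 8*0)) = -(-70)*(-371 + (5 + 0)) = -(-70)*(-371 + 5) = -(-70)*(-366) = -1*25620 = -25620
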